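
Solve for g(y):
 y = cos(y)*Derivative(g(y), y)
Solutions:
 g(y) = C1 + Integral(y/cos(y), y)


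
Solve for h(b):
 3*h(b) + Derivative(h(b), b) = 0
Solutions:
 h(b) = C1*exp(-3*b)


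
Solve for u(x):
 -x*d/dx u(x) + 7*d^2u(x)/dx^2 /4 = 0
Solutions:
 u(x) = C1 + C2*erfi(sqrt(14)*x/7)


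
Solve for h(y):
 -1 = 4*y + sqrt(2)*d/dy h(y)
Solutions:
 h(y) = C1 - sqrt(2)*y^2 - sqrt(2)*y/2


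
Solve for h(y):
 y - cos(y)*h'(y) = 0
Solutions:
 h(y) = C1 + Integral(y/cos(y), y)


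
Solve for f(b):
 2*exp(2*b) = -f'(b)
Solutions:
 f(b) = C1 - exp(2*b)


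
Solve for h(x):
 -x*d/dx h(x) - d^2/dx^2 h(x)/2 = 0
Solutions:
 h(x) = C1 + C2*erf(x)


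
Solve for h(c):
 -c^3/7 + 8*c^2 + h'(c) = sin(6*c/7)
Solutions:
 h(c) = C1 + c^4/28 - 8*c^3/3 - 7*cos(6*c/7)/6


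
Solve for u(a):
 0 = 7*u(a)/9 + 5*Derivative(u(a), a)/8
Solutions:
 u(a) = C1*exp(-56*a/45)


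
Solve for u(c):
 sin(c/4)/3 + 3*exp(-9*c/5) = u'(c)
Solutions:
 u(c) = C1 - 4*cos(c/4)/3 - 5*exp(-9*c/5)/3


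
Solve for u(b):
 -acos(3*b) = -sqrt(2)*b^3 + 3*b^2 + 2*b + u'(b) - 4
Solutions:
 u(b) = C1 + sqrt(2)*b^4/4 - b^3 - b^2 - b*acos(3*b) + 4*b + sqrt(1 - 9*b^2)/3


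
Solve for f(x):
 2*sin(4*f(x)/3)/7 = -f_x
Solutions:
 2*x/7 + 3*log(cos(4*f(x)/3) - 1)/8 - 3*log(cos(4*f(x)/3) + 1)/8 = C1


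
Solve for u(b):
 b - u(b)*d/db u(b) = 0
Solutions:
 u(b) = -sqrt(C1 + b^2)
 u(b) = sqrt(C1 + b^2)


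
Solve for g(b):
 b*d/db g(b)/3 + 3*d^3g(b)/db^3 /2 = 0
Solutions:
 g(b) = C1 + Integral(C2*airyai(-6^(1/3)*b/3) + C3*airybi(-6^(1/3)*b/3), b)


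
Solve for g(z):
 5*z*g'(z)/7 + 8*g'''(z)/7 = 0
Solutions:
 g(z) = C1 + Integral(C2*airyai(-5^(1/3)*z/2) + C3*airybi(-5^(1/3)*z/2), z)


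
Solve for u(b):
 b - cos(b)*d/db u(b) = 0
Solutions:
 u(b) = C1 + Integral(b/cos(b), b)


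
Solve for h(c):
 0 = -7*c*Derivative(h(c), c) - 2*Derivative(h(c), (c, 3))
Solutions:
 h(c) = C1 + Integral(C2*airyai(-2^(2/3)*7^(1/3)*c/2) + C3*airybi(-2^(2/3)*7^(1/3)*c/2), c)


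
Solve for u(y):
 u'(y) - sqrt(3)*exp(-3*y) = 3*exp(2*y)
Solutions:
 u(y) = C1 + 3*exp(2*y)/2 - sqrt(3)*exp(-3*y)/3


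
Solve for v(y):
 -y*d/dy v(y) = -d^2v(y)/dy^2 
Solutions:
 v(y) = C1 + C2*erfi(sqrt(2)*y/2)


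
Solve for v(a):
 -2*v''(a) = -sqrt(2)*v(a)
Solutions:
 v(a) = C1*exp(-2^(3/4)*a/2) + C2*exp(2^(3/4)*a/2)


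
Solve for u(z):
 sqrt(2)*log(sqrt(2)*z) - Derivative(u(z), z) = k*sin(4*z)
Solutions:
 u(z) = C1 + k*cos(4*z)/4 + sqrt(2)*z*(log(z) - 1) + sqrt(2)*z*log(2)/2


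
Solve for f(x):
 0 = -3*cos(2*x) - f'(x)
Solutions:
 f(x) = C1 - 3*sin(2*x)/2


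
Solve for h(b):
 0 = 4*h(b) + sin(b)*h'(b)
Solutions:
 h(b) = C1*(cos(b)^2 + 2*cos(b) + 1)/(cos(b)^2 - 2*cos(b) + 1)


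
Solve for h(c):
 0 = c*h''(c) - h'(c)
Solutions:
 h(c) = C1 + C2*c^2


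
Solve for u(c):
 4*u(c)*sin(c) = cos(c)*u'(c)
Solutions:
 u(c) = C1/cos(c)^4


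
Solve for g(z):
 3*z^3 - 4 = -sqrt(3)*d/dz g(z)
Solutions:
 g(z) = C1 - sqrt(3)*z^4/4 + 4*sqrt(3)*z/3


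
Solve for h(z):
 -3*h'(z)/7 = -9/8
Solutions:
 h(z) = C1 + 21*z/8


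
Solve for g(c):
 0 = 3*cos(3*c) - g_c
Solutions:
 g(c) = C1 + sin(3*c)


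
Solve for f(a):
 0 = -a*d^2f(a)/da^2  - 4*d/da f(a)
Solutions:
 f(a) = C1 + C2/a^3


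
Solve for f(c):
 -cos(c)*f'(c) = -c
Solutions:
 f(c) = C1 + Integral(c/cos(c), c)


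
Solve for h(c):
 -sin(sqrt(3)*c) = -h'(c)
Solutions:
 h(c) = C1 - sqrt(3)*cos(sqrt(3)*c)/3


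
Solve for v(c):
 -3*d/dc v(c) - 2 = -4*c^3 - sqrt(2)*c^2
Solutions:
 v(c) = C1 + c^4/3 + sqrt(2)*c^3/9 - 2*c/3


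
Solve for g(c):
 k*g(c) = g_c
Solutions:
 g(c) = C1*exp(c*k)


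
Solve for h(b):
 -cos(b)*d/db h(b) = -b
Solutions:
 h(b) = C1 + Integral(b/cos(b), b)


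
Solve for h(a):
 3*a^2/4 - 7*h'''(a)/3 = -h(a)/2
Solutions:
 h(a) = C3*exp(14^(2/3)*3^(1/3)*a/14) - 3*a^2/2 + (C1*sin(14^(2/3)*3^(5/6)*a/28) + C2*cos(14^(2/3)*3^(5/6)*a/28))*exp(-14^(2/3)*3^(1/3)*a/28)


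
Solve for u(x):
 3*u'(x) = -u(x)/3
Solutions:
 u(x) = C1*exp(-x/9)


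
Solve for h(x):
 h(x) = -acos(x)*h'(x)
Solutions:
 h(x) = C1*exp(-Integral(1/acos(x), x))


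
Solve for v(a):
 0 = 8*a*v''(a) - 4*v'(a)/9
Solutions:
 v(a) = C1 + C2*a^(19/18)


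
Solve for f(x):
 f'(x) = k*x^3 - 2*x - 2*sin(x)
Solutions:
 f(x) = C1 + k*x^4/4 - x^2 + 2*cos(x)


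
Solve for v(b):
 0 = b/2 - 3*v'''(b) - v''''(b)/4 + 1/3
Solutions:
 v(b) = C1 + C2*b + C3*b^2 + C4*exp(-12*b) + b^4/144 + 7*b^3/432


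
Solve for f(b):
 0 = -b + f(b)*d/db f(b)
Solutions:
 f(b) = -sqrt(C1 + b^2)
 f(b) = sqrt(C1 + b^2)


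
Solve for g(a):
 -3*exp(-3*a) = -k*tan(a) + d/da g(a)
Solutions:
 g(a) = C1 + k*log(tan(a)^2 + 1)/2 + exp(-3*a)


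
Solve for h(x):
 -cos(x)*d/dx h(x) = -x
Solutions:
 h(x) = C1 + Integral(x/cos(x), x)


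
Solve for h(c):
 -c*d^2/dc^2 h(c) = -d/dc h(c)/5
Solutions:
 h(c) = C1 + C2*c^(6/5)


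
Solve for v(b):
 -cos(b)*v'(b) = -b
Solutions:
 v(b) = C1 + Integral(b/cos(b), b)


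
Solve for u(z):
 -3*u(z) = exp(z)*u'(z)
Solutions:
 u(z) = C1*exp(3*exp(-z))


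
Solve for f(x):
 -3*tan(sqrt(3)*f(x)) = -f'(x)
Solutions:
 f(x) = sqrt(3)*(pi - asin(C1*exp(3*sqrt(3)*x)))/3
 f(x) = sqrt(3)*asin(C1*exp(3*sqrt(3)*x))/3


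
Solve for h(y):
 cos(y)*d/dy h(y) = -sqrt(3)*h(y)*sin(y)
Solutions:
 h(y) = C1*cos(y)^(sqrt(3))


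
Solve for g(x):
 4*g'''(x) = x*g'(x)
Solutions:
 g(x) = C1 + Integral(C2*airyai(2^(1/3)*x/2) + C3*airybi(2^(1/3)*x/2), x)


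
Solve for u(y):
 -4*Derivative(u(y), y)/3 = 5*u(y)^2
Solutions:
 u(y) = 4/(C1 + 15*y)


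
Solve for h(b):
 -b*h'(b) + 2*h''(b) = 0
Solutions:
 h(b) = C1 + C2*erfi(b/2)


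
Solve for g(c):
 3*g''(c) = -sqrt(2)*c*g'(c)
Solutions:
 g(c) = C1 + C2*erf(2^(3/4)*sqrt(3)*c/6)


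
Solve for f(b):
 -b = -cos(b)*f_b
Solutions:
 f(b) = C1 + Integral(b/cos(b), b)


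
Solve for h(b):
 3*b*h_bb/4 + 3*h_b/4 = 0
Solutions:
 h(b) = C1 + C2*log(b)


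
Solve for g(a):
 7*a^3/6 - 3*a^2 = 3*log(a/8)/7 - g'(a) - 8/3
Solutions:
 g(a) = C1 - 7*a^4/24 + a^3 + 3*a*log(a)/7 - 65*a/21 - 9*a*log(2)/7


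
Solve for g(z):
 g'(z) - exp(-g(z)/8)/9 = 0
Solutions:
 g(z) = 8*log(C1 + z/72)


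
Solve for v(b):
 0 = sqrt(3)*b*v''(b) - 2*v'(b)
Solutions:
 v(b) = C1 + C2*b^(1 + 2*sqrt(3)/3)


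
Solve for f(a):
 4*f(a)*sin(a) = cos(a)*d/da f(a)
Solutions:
 f(a) = C1/cos(a)^4


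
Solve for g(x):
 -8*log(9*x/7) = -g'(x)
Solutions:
 g(x) = C1 + 8*x*log(x) - 8*x + x*log(43046721/5764801)


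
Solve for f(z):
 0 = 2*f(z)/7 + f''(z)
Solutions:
 f(z) = C1*sin(sqrt(14)*z/7) + C2*cos(sqrt(14)*z/7)


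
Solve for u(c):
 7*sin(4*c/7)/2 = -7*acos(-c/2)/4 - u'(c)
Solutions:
 u(c) = C1 - 7*c*acos(-c/2)/4 - 7*sqrt(4 - c^2)/4 + 49*cos(4*c/7)/8


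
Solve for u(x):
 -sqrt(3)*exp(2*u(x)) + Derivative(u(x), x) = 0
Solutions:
 u(x) = log(-sqrt(-1/(C1 + sqrt(3)*x))) - log(2)/2
 u(x) = log(-1/(C1 + sqrt(3)*x))/2 - log(2)/2


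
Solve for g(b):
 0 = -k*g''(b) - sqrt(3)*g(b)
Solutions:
 g(b) = C1*exp(-3^(1/4)*b*sqrt(-1/k)) + C2*exp(3^(1/4)*b*sqrt(-1/k))


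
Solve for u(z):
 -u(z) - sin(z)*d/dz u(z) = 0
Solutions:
 u(z) = C1*sqrt(cos(z) + 1)/sqrt(cos(z) - 1)


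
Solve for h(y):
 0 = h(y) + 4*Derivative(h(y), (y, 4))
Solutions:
 h(y) = (C1*sin(y/2) + C2*cos(y/2))*exp(-y/2) + (C3*sin(y/2) + C4*cos(y/2))*exp(y/2)


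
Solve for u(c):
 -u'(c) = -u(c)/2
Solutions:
 u(c) = C1*exp(c/2)


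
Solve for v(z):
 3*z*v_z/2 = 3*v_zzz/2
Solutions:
 v(z) = C1 + Integral(C2*airyai(z) + C3*airybi(z), z)


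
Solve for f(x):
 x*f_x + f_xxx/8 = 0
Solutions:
 f(x) = C1 + Integral(C2*airyai(-2*x) + C3*airybi(-2*x), x)


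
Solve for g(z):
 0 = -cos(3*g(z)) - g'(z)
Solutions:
 g(z) = -asin((C1 + exp(6*z))/(C1 - exp(6*z)))/3 + pi/3
 g(z) = asin((C1 + exp(6*z))/(C1 - exp(6*z)))/3


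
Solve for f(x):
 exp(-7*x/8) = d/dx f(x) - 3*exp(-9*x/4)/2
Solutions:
 f(x) = C1 - 2*exp(-9*x/4)/3 - 8*exp(-7*x/8)/7


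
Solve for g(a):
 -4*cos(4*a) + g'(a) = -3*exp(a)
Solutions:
 g(a) = C1 - 3*exp(a) + sin(4*a)


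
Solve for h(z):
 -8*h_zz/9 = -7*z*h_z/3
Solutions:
 h(z) = C1 + C2*erfi(sqrt(21)*z/4)


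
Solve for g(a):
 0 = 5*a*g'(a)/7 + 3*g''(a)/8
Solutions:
 g(a) = C1 + C2*erf(2*sqrt(105)*a/21)


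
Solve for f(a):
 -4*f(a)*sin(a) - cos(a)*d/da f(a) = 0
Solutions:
 f(a) = C1*cos(a)^4


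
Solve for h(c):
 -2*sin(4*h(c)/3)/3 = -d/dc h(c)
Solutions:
 -2*c/3 + 3*log(cos(4*h(c)/3) - 1)/8 - 3*log(cos(4*h(c)/3) + 1)/8 = C1


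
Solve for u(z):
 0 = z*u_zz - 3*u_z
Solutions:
 u(z) = C1 + C2*z^4


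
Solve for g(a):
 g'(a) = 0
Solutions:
 g(a) = C1


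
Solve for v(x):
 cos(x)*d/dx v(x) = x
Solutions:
 v(x) = C1 + Integral(x/cos(x), x)


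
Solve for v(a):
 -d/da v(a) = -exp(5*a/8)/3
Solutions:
 v(a) = C1 + 8*exp(5*a/8)/15


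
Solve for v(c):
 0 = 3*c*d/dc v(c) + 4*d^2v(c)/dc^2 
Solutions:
 v(c) = C1 + C2*erf(sqrt(6)*c/4)


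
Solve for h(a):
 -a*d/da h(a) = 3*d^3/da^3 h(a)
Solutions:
 h(a) = C1 + Integral(C2*airyai(-3^(2/3)*a/3) + C3*airybi(-3^(2/3)*a/3), a)


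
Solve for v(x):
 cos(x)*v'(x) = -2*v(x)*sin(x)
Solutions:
 v(x) = C1*cos(x)^2


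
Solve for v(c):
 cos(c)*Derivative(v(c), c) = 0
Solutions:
 v(c) = C1


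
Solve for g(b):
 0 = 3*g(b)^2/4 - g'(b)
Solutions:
 g(b) = -4/(C1 + 3*b)


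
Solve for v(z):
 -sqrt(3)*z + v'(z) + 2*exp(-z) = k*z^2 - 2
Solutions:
 v(z) = C1 + k*z^3/3 + sqrt(3)*z^2/2 - 2*z + 2*exp(-z)


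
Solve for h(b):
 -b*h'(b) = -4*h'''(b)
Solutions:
 h(b) = C1 + Integral(C2*airyai(2^(1/3)*b/2) + C3*airybi(2^(1/3)*b/2), b)


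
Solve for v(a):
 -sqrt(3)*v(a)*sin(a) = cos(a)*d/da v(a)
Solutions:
 v(a) = C1*cos(a)^(sqrt(3))


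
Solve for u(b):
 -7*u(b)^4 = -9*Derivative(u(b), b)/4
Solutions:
 u(b) = 3^(1/3)*(-1/(C1 + 28*b))^(1/3)
 u(b) = (-1/(C1 + 28*b))^(1/3)*(-3^(1/3) - 3^(5/6)*I)/2
 u(b) = (-1/(C1 + 28*b))^(1/3)*(-3^(1/3) + 3^(5/6)*I)/2


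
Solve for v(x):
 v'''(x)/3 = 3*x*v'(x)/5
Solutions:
 v(x) = C1 + Integral(C2*airyai(15^(2/3)*x/5) + C3*airybi(15^(2/3)*x/5), x)


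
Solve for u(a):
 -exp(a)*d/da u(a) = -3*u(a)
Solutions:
 u(a) = C1*exp(-3*exp(-a))


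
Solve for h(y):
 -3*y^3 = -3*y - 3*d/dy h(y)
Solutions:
 h(y) = C1 + y^4/4 - y^2/2


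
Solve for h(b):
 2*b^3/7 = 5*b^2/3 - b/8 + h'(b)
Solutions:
 h(b) = C1 + b^4/14 - 5*b^3/9 + b^2/16


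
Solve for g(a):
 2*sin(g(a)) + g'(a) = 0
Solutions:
 g(a) = -acos((-C1 - exp(4*a))/(C1 - exp(4*a))) + 2*pi
 g(a) = acos((-C1 - exp(4*a))/(C1 - exp(4*a)))


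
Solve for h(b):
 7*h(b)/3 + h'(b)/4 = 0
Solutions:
 h(b) = C1*exp(-28*b/3)


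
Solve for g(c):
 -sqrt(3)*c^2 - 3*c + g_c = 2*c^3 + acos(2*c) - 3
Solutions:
 g(c) = C1 + c^4/2 + sqrt(3)*c^3/3 + 3*c^2/2 + c*acos(2*c) - 3*c - sqrt(1 - 4*c^2)/2


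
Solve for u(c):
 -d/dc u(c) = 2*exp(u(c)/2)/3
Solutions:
 u(c) = 2*log(1/(C1 + 2*c)) + 2*log(6)


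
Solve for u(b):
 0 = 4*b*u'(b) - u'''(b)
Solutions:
 u(b) = C1 + Integral(C2*airyai(2^(2/3)*b) + C3*airybi(2^(2/3)*b), b)


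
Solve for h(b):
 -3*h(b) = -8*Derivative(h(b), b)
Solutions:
 h(b) = C1*exp(3*b/8)


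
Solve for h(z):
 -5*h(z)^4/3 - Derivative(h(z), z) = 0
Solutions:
 h(z) = (-1 - sqrt(3)*I)*(1/(C1 + 5*z))^(1/3)/2
 h(z) = (-1 + sqrt(3)*I)*(1/(C1 + 5*z))^(1/3)/2
 h(z) = (1/(C1 + 5*z))^(1/3)


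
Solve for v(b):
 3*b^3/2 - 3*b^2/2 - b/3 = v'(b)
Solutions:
 v(b) = C1 + 3*b^4/8 - b^3/2 - b^2/6


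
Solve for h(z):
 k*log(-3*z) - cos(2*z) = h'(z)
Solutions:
 h(z) = C1 + k*z*(log(-z) - 1) + k*z*log(3) - sin(2*z)/2


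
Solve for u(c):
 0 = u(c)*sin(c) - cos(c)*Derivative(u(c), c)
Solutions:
 u(c) = C1/cos(c)


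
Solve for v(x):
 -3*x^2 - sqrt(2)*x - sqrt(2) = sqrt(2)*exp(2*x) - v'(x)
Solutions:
 v(x) = C1 + x^3 + sqrt(2)*x^2/2 + sqrt(2)*x + sqrt(2)*exp(2*x)/2


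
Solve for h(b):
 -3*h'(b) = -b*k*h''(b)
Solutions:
 h(b) = C1 + b^(((re(k) + 3)*re(k) + im(k)^2)/(re(k)^2 + im(k)^2))*(C2*sin(3*log(b)*Abs(im(k))/(re(k)^2 + im(k)^2)) + C3*cos(3*log(b)*im(k)/(re(k)^2 + im(k)^2)))


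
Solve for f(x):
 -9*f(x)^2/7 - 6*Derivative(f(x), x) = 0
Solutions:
 f(x) = 14/(C1 + 3*x)


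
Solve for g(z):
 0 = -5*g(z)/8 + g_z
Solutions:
 g(z) = C1*exp(5*z/8)


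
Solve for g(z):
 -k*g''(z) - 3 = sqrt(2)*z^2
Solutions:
 g(z) = C1 + C2*z - sqrt(2)*z^4/(12*k) - 3*z^2/(2*k)


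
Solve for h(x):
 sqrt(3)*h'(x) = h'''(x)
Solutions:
 h(x) = C1 + C2*exp(-3^(1/4)*x) + C3*exp(3^(1/4)*x)


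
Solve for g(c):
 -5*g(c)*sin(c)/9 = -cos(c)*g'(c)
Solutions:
 g(c) = C1/cos(c)^(5/9)


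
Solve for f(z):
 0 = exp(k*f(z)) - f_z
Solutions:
 f(z) = Piecewise((log(-1/(C1*k + k*z))/k, Ne(k, 0)), (nan, True))
 f(z) = Piecewise((C1 + z, Eq(k, 0)), (nan, True))


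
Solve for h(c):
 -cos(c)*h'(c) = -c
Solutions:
 h(c) = C1 + Integral(c/cos(c), c)


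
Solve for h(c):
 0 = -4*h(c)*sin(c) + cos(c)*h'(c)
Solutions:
 h(c) = C1/cos(c)^4


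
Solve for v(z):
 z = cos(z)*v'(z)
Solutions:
 v(z) = C1 + Integral(z/cos(z), z)


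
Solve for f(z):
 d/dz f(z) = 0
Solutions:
 f(z) = C1


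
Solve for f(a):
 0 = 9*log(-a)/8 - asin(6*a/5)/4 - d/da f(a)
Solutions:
 f(a) = C1 + 9*a*log(-a)/8 - a*asin(6*a/5)/4 - 9*a/8 - sqrt(25 - 36*a^2)/24


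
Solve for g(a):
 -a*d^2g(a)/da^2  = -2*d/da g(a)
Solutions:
 g(a) = C1 + C2*a^3


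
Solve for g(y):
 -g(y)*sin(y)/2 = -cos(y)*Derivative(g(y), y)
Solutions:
 g(y) = C1/sqrt(cos(y))


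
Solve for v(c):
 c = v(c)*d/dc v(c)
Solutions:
 v(c) = -sqrt(C1 + c^2)
 v(c) = sqrt(C1 + c^2)


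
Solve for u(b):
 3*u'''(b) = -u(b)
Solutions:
 u(b) = C3*exp(-3^(2/3)*b/3) + (C1*sin(3^(1/6)*b/2) + C2*cos(3^(1/6)*b/2))*exp(3^(2/3)*b/6)


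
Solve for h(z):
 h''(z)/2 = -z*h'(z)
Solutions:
 h(z) = C1 + C2*erf(z)


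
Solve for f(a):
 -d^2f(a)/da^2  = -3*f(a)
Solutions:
 f(a) = C1*exp(-sqrt(3)*a) + C2*exp(sqrt(3)*a)


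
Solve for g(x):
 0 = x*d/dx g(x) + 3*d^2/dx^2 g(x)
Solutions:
 g(x) = C1 + C2*erf(sqrt(6)*x/6)


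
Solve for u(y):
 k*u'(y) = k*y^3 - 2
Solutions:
 u(y) = C1 + y^4/4 - 2*y/k


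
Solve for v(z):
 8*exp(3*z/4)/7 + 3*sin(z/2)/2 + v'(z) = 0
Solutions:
 v(z) = C1 - 32*exp(3*z/4)/21 + 3*cos(z/2)


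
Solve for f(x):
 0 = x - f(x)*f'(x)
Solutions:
 f(x) = -sqrt(C1 + x^2)
 f(x) = sqrt(C1 + x^2)


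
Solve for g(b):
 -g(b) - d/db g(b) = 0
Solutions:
 g(b) = C1*exp(-b)


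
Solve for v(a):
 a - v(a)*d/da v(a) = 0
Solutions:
 v(a) = -sqrt(C1 + a^2)
 v(a) = sqrt(C1 + a^2)


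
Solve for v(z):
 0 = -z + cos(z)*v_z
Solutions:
 v(z) = C1 + Integral(z/cos(z), z)


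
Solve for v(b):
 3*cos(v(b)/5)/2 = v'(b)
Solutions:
 -3*b/2 - 5*log(sin(v(b)/5) - 1)/2 + 5*log(sin(v(b)/5) + 1)/2 = C1


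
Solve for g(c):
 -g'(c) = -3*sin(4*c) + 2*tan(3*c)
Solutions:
 g(c) = C1 + 2*log(cos(3*c))/3 - 3*cos(4*c)/4


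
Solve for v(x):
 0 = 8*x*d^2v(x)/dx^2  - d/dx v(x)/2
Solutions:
 v(x) = C1 + C2*x^(17/16)


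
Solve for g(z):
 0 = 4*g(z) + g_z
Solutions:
 g(z) = C1*exp(-4*z)


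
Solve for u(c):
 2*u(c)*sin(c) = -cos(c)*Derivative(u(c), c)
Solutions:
 u(c) = C1*cos(c)^2


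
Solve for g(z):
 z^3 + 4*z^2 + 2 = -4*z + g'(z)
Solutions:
 g(z) = C1 + z^4/4 + 4*z^3/3 + 2*z^2 + 2*z


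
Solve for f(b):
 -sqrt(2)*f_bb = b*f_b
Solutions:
 f(b) = C1 + C2*erf(2^(1/4)*b/2)


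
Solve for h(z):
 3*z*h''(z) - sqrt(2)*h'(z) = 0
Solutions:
 h(z) = C1 + C2*z^(sqrt(2)/3 + 1)


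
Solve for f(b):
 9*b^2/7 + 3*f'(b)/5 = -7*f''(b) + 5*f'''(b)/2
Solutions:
 f(b) = C1 + C2*exp(b*(7 - sqrt(55))/5) + C3*exp(b*(7 + sqrt(55))/5) - 5*b^3/7 + 25*b^2 - 12625*b/21


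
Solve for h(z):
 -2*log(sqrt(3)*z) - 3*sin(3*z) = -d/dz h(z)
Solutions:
 h(z) = C1 + 2*z*log(z) - 2*z + z*log(3) - cos(3*z)


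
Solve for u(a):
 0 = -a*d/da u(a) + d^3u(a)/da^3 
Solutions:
 u(a) = C1 + Integral(C2*airyai(a) + C3*airybi(a), a)


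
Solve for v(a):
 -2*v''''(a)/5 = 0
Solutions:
 v(a) = C1 + C2*a + C3*a^2 + C4*a^3


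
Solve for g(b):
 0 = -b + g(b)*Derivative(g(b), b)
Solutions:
 g(b) = -sqrt(C1 + b^2)
 g(b) = sqrt(C1 + b^2)


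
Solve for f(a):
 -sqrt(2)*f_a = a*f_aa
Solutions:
 f(a) = C1 + C2*a^(1 - sqrt(2))


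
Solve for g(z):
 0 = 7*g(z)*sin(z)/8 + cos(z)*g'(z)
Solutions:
 g(z) = C1*cos(z)^(7/8)


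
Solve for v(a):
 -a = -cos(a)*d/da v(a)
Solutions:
 v(a) = C1 + Integral(a/cos(a), a)


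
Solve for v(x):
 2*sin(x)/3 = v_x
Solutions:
 v(x) = C1 - 2*cos(x)/3


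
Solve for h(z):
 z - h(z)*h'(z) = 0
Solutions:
 h(z) = -sqrt(C1 + z^2)
 h(z) = sqrt(C1 + z^2)


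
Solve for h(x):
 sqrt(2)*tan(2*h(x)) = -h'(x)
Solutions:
 h(x) = -asin(C1*exp(-2*sqrt(2)*x))/2 + pi/2
 h(x) = asin(C1*exp(-2*sqrt(2)*x))/2


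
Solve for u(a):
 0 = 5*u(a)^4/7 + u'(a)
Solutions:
 u(a) = 7^(1/3)*(1/(C1 + 15*a))^(1/3)
 u(a) = 7^(1/3)*(-3^(2/3) - 3*3^(1/6)*I)*(1/(C1 + 5*a))^(1/3)/6
 u(a) = 7^(1/3)*(-3^(2/3) + 3*3^(1/6)*I)*(1/(C1 + 5*a))^(1/3)/6


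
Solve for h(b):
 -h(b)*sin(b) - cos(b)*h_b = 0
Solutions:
 h(b) = C1*cos(b)


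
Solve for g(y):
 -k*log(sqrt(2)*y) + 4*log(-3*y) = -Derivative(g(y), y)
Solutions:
 g(y) = C1 + y*(k - 4)*log(y) + y*(-k + k*log(2)/2 - 4*log(3) + 4 - 4*I*pi)


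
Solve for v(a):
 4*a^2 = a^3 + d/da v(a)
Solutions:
 v(a) = C1 - a^4/4 + 4*a^3/3


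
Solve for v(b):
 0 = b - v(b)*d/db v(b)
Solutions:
 v(b) = -sqrt(C1 + b^2)
 v(b) = sqrt(C1 + b^2)


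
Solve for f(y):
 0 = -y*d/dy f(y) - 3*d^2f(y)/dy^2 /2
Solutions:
 f(y) = C1 + C2*erf(sqrt(3)*y/3)


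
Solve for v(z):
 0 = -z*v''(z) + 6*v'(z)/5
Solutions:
 v(z) = C1 + C2*z^(11/5)


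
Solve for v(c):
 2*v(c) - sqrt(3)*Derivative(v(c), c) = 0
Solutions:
 v(c) = C1*exp(2*sqrt(3)*c/3)


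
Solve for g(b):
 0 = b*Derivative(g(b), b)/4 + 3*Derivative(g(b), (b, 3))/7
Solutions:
 g(b) = C1 + Integral(C2*airyai(-126^(1/3)*b/6) + C3*airybi(-126^(1/3)*b/6), b)


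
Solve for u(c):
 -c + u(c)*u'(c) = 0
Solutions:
 u(c) = -sqrt(C1 + c^2)
 u(c) = sqrt(C1 + c^2)


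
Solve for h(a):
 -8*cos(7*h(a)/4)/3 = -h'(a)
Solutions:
 -8*a/3 - 2*log(sin(7*h(a)/4) - 1)/7 + 2*log(sin(7*h(a)/4) + 1)/7 = C1


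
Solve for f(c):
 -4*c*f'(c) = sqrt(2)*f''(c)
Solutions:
 f(c) = C1 + C2*erf(2^(1/4)*c)


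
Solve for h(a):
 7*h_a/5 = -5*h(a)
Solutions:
 h(a) = C1*exp(-25*a/7)


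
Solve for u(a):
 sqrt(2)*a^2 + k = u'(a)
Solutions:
 u(a) = C1 + sqrt(2)*a^3/3 + a*k


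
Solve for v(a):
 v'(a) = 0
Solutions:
 v(a) = C1


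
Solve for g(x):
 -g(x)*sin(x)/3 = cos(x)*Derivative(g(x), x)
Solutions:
 g(x) = C1*cos(x)^(1/3)


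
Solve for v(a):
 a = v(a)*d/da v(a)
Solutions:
 v(a) = -sqrt(C1 + a^2)
 v(a) = sqrt(C1 + a^2)


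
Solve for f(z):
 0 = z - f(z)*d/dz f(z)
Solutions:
 f(z) = -sqrt(C1 + z^2)
 f(z) = sqrt(C1 + z^2)


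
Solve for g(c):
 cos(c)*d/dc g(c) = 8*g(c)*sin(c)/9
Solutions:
 g(c) = C1/cos(c)^(8/9)


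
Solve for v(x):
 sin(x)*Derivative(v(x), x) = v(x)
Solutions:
 v(x) = C1*sqrt(cos(x) - 1)/sqrt(cos(x) + 1)


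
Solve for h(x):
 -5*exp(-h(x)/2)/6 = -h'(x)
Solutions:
 h(x) = 2*log(C1 + 5*x/12)


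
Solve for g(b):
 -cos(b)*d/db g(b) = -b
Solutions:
 g(b) = C1 + Integral(b/cos(b), b)


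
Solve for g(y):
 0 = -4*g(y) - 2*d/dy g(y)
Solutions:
 g(y) = C1*exp(-2*y)


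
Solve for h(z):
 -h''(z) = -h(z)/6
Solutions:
 h(z) = C1*exp(-sqrt(6)*z/6) + C2*exp(sqrt(6)*z/6)


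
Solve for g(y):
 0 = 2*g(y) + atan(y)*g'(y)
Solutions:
 g(y) = C1*exp(-2*Integral(1/atan(y), y))


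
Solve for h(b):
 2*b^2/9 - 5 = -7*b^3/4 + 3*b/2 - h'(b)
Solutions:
 h(b) = C1 - 7*b^4/16 - 2*b^3/27 + 3*b^2/4 + 5*b


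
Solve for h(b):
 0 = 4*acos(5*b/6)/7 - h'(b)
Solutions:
 h(b) = C1 + 4*b*acos(5*b/6)/7 - 4*sqrt(36 - 25*b^2)/35


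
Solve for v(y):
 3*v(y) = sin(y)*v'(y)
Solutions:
 v(y) = C1*(cos(y) - 1)^(3/2)/(cos(y) + 1)^(3/2)


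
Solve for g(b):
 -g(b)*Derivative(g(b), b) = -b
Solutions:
 g(b) = -sqrt(C1 + b^2)
 g(b) = sqrt(C1 + b^2)


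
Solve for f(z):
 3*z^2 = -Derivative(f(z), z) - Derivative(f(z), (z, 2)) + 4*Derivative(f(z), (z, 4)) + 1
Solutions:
 f(z) = C1 + C2*exp(-3^(1/3)*z*(3^(1/3)/(sqrt(78) + 9)^(1/3) + (sqrt(78) + 9)^(1/3))/12)*sin(3^(1/6)*z*(-3^(2/3)*(sqrt(78) + 9)^(1/3) + 3/(sqrt(78) + 9)^(1/3))/12) + C3*exp(-3^(1/3)*z*(3^(1/3)/(sqrt(78) + 9)^(1/3) + (sqrt(78) + 9)^(1/3))/12)*cos(3^(1/6)*z*(-3^(2/3)*(sqrt(78) + 9)^(1/3) + 3/(sqrt(78) + 9)^(1/3))/12) + C4*exp(3^(1/3)*z*(3^(1/3)/(sqrt(78) + 9)^(1/3) + (sqrt(78) + 9)^(1/3))/6) - z^3 + 3*z^2 - 5*z


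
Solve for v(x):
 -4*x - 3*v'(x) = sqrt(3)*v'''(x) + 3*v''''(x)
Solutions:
 v(x) = C1 + C2*exp(x*(-4*sqrt(3) + 2*18^(1/3)/(2*sqrt(3) + 243 + sqrt(-12 + (2*sqrt(3) + 243)^2))^(1/3) + 12^(1/3)*(2*sqrt(3) + 243 + sqrt(-12 + (2*sqrt(3) + 243)^2))^(1/3))/36)*sin(2^(1/3)*3^(1/6)*x*(-2^(1/3)*3^(2/3)*(2*sqrt(3) + 243 + 9*sqrt(-4/27 + (2*sqrt(3)/9 + 27)^2))^(1/3) + 6/(2*sqrt(3) + 243 + 9*sqrt(-4/27 + (2*sqrt(3)/9 + 27)^2))^(1/3))/36) + C3*exp(x*(-4*sqrt(3) + 2*18^(1/3)/(2*sqrt(3) + 243 + sqrt(-12 + (2*sqrt(3) + 243)^2))^(1/3) + 12^(1/3)*(2*sqrt(3) + 243 + sqrt(-12 + (2*sqrt(3) + 243)^2))^(1/3))/36)*cos(2^(1/3)*3^(1/6)*x*(-2^(1/3)*3^(2/3)*(2*sqrt(3) + 243 + 9*sqrt(-4/27 + (2*sqrt(3)/9 + 27)^2))^(1/3) + 6/(2*sqrt(3) + 243 + 9*sqrt(-4/27 + (2*sqrt(3)/9 + 27)^2))^(1/3))/36) + C4*exp(-x*(2*18^(1/3)/(2*sqrt(3) + 243 + sqrt(-12 + (2*sqrt(3) + 243)^2))^(1/3) + 2*sqrt(3) + 12^(1/3)*(2*sqrt(3) + 243 + sqrt(-12 + (2*sqrt(3) + 243)^2))^(1/3))/18) - 2*x^2/3


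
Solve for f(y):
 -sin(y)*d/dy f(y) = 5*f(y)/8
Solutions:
 f(y) = C1*(cos(y) + 1)^(5/16)/(cos(y) - 1)^(5/16)


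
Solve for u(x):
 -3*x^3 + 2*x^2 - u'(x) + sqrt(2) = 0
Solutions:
 u(x) = C1 - 3*x^4/4 + 2*x^3/3 + sqrt(2)*x


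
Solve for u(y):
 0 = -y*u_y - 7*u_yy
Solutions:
 u(y) = C1 + C2*erf(sqrt(14)*y/14)


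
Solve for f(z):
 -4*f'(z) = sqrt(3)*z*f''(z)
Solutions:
 f(z) = C1 + C2*z^(1 - 4*sqrt(3)/3)


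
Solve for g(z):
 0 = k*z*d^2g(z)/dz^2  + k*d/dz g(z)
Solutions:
 g(z) = C1 + C2*log(z)


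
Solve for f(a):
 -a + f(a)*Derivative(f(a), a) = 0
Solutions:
 f(a) = -sqrt(C1 + a^2)
 f(a) = sqrt(C1 + a^2)


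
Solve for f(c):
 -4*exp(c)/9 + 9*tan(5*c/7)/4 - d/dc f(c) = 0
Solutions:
 f(c) = C1 - 4*exp(c)/9 - 63*log(cos(5*c/7))/20


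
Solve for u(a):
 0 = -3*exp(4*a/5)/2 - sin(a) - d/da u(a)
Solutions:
 u(a) = C1 - 15*exp(4*a/5)/8 + cos(a)


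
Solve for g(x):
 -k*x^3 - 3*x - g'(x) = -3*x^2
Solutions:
 g(x) = C1 - k*x^4/4 + x^3 - 3*x^2/2


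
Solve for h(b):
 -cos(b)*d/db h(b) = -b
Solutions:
 h(b) = C1 + Integral(b/cos(b), b)


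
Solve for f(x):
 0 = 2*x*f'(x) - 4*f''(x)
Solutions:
 f(x) = C1 + C2*erfi(x/2)


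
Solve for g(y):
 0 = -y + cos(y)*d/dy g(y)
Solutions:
 g(y) = C1 + Integral(y/cos(y), y)


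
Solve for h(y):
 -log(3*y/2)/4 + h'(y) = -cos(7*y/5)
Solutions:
 h(y) = C1 + y*log(y)/4 - y/4 - y*log(2)/4 + y*log(3)/4 - 5*sin(7*y/5)/7


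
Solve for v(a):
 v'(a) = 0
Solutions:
 v(a) = C1


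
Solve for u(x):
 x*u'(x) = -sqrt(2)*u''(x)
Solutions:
 u(x) = C1 + C2*erf(2^(1/4)*x/2)


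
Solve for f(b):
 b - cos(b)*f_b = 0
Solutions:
 f(b) = C1 + Integral(b/cos(b), b)


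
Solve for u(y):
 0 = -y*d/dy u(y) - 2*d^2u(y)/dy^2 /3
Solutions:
 u(y) = C1 + C2*erf(sqrt(3)*y/2)


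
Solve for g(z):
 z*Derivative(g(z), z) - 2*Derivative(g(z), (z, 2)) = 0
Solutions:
 g(z) = C1 + C2*erfi(z/2)


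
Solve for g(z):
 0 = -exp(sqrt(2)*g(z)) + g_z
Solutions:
 g(z) = sqrt(2)*(2*log(-1/(C1 + z)) - log(2))/4


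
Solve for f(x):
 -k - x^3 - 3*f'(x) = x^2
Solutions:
 f(x) = C1 - k*x/3 - x^4/12 - x^3/9


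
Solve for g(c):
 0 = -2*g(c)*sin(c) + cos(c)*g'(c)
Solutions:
 g(c) = C1/cos(c)^2


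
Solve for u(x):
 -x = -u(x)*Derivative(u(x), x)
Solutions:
 u(x) = -sqrt(C1 + x^2)
 u(x) = sqrt(C1 + x^2)


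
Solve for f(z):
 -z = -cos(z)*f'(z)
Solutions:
 f(z) = C1 + Integral(z/cos(z), z)


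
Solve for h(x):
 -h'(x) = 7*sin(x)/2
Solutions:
 h(x) = C1 + 7*cos(x)/2


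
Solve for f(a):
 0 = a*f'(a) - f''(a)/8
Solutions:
 f(a) = C1 + C2*erfi(2*a)


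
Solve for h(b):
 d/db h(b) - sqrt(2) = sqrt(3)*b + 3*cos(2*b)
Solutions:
 h(b) = C1 + sqrt(3)*b^2/2 + sqrt(2)*b + 3*sin(2*b)/2


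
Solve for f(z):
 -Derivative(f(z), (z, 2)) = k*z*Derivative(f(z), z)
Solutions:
 f(z) = Piecewise((-sqrt(2)*sqrt(pi)*C1*erf(sqrt(2)*sqrt(k)*z/2)/(2*sqrt(k)) - C2, (k > 0) | (k < 0)), (-C1*z - C2, True))


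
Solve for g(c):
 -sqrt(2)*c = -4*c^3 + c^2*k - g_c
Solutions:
 g(c) = C1 - c^4 + c^3*k/3 + sqrt(2)*c^2/2


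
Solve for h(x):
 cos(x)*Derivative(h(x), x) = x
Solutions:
 h(x) = C1 + Integral(x/cos(x), x)


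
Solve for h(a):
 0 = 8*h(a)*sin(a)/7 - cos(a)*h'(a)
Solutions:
 h(a) = C1/cos(a)^(8/7)


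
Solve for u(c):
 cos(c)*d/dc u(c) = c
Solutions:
 u(c) = C1 + Integral(c/cos(c), c)


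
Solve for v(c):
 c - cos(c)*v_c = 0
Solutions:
 v(c) = C1 + Integral(c/cos(c), c)


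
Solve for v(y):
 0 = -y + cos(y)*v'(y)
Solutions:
 v(y) = C1 + Integral(y/cos(y), y)


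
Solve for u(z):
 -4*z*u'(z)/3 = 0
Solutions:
 u(z) = C1


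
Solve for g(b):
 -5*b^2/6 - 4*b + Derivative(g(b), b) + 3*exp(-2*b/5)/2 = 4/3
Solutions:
 g(b) = C1 + 5*b^3/18 + 2*b^2 + 4*b/3 + 15*exp(-2*b/5)/4


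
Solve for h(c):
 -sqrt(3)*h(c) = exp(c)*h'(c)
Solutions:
 h(c) = C1*exp(sqrt(3)*exp(-c))


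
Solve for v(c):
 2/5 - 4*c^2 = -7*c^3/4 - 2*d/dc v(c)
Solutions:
 v(c) = C1 - 7*c^4/32 + 2*c^3/3 - c/5


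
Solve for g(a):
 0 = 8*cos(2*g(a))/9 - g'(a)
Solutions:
 -8*a/9 - log(sin(2*g(a)) - 1)/4 + log(sin(2*g(a)) + 1)/4 = C1


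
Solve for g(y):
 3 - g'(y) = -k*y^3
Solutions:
 g(y) = C1 + k*y^4/4 + 3*y


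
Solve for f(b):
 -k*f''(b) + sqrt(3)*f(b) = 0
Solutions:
 f(b) = C1*exp(-3^(1/4)*b*sqrt(1/k)) + C2*exp(3^(1/4)*b*sqrt(1/k))


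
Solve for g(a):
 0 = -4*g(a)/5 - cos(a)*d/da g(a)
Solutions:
 g(a) = C1*(sin(a) - 1)^(2/5)/(sin(a) + 1)^(2/5)


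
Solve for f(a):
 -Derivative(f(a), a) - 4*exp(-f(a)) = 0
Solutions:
 f(a) = log(C1 - 4*a)


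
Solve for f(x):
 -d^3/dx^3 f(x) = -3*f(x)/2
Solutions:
 f(x) = C3*exp(2^(2/3)*3^(1/3)*x/2) + (C1*sin(2^(2/3)*3^(5/6)*x/4) + C2*cos(2^(2/3)*3^(5/6)*x/4))*exp(-2^(2/3)*3^(1/3)*x/4)


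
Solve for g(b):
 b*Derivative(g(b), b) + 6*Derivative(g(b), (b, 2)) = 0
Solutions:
 g(b) = C1 + C2*erf(sqrt(3)*b/6)


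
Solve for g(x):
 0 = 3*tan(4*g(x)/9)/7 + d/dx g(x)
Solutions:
 g(x) = -9*asin(C1*exp(-4*x/21))/4 + 9*pi/4
 g(x) = 9*asin(C1*exp(-4*x/21))/4


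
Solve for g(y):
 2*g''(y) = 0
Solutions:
 g(y) = C1 + C2*y


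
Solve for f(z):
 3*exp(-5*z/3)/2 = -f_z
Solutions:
 f(z) = C1 + 9*exp(-5*z/3)/10


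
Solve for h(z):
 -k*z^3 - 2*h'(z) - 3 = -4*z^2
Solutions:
 h(z) = C1 - k*z^4/8 + 2*z^3/3 - 3*z/2


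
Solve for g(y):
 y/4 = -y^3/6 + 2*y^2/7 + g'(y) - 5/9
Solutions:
 g(y) = C1 + y^4/24 - 2*y^3/21 + y^2/8 + 5*y/9


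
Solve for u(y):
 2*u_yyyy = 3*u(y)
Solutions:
 u(y) = C1*exp(-2^(3/4)*3^(1/4)*y/2) + C2*exp(2^(3/4)*3^(1/4)*y/2) + C3*sin(2^(3/4)*3^(1/4)*y/2) + C4*cos(2^(3/4)*3^(1/4)*y/2)


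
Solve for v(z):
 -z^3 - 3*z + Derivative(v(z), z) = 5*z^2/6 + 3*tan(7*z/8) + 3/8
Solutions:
 v(z) = C1 + z^4/4 + 5*z^3/18 + 3*z^2/2 + 3*z/8 - 24*log(cos(7*z/8))/7


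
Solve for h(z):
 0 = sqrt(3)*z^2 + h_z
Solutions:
 h(z) = C1 - sqrt(3)*z^3/3


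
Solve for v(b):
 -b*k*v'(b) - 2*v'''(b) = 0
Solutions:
 v(b) = C1 + Integral(C2*airyai(2^(2/3)*b*(-k)^(1/3)/2) + C3*airybi(2^(2/3)*b*(-k)^(1/3)/2), b)


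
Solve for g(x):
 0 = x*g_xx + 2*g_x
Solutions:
 g(x) = C1 + C2/x


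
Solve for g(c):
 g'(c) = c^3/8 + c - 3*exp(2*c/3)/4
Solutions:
 g(c) = C1 + c^4/32 + c^2/2 - 9*exp(2*c/3)/8


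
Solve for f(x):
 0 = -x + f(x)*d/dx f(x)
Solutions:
 f(x) = -sqrt(C1 + x^2)
 f(x) = sqrt(C1 + x^2)


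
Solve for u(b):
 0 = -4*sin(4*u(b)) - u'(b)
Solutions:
 u(b) = -acos((-C1 - exp(32*b))/(C1 - exp(32*b)))/4 + pi/2
 u(b) = acos((-C1 - exp(32*b))/(C1 - exp(32*b)))/4


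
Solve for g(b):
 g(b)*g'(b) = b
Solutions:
 g(b) = -sqrt(C1 + b^2)
 g(b) = sqrt(C1 + b^2)


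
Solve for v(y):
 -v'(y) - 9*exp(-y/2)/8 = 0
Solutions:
 v(y) = C1 + 9*exp(-y/2)/4


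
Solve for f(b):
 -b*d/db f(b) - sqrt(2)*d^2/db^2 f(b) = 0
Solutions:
 f(b) = C1 + C2*erf(2^(1/4)*b/2)


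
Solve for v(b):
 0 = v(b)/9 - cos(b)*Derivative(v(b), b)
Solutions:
 v(b) = C1*(sin(b) + 1)^(1/18)/(sin(b) - 1)^(1/18)


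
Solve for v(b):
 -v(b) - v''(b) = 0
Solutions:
 v(b) = C1*sin(b) + C2*cos(b)


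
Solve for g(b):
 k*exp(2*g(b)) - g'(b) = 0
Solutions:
 g(b) = log(-sqrt(-1/(C1 + b*k))) - log(2)/2
 g(b) = log(-1/(C1 + b*k))/2 - log(2)/2


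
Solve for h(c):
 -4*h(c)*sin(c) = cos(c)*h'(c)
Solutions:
 h(c) = C1*cos(c)^4


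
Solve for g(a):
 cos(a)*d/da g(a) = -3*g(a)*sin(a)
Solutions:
 g(a) = C1*cos(a)^3


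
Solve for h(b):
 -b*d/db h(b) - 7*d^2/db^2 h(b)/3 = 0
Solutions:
 h(b) = C1 + C2*erf(sqrt(42)*b/14)


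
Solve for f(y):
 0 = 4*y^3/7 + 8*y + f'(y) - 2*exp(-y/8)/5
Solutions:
 f(y) = C1 - y^4/7 - 4*y^2 - 16*exp(-y/8)/5


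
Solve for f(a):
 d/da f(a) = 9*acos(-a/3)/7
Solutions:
 f(a) = C1 + 9*a*acos(-a/3)/7 + 9*sqrt(9 - a^2)/7


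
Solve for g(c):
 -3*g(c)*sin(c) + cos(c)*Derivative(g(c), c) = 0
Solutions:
 g(c) = C1/cos(c)^3


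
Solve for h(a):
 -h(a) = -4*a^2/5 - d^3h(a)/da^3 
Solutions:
 h(a) = C3*exp(a) + 4*a^2/5 + (C1*sin(sqrt(3)*a/2) + C2*cos(sqrt(3)*a/2))*exp(-a/2)


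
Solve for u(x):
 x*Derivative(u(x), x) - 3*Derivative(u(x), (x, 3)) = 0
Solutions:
 u(x) = C1 + Integral(C2*airyai(3^(2/3)*x/3) + C3*airybi(3^(2/3)*x/3), x)


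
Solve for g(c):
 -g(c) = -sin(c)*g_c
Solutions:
 g(c) = C1*sqrt(cos(c) - 1)/sqrt(cos(c) + 1)


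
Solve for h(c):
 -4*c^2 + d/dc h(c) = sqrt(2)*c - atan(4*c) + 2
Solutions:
 h(c) = C1 + 4*c^3/3 + sqrt(2)*c^2/2 - c*atan(4*c) + 2*c + log(16*c^2 + 1)/8


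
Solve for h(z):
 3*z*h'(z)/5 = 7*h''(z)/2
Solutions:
 h(z) = C1 + C2*erfi(sqrt(105)*z/35)


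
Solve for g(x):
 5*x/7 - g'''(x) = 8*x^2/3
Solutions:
 g(x) = C1 + C2*x + C3*x^2 - 2*x^5/45 + 5*x^4/168


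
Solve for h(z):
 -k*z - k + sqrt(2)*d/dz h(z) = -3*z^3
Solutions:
 h(z) = C1 + sqrt(2)*k*z^2/4 + sqrt(2)*k*z/2 - 3*sqrt(2)*z^4/8


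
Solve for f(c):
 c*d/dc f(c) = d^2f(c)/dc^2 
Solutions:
 f(c) = C1 + C2*erfi(sqrt(2)*c/2)


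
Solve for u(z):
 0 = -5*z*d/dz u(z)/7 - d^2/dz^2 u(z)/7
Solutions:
 u(z) = C1 + C2*erf(sqrt(10)*z/2)


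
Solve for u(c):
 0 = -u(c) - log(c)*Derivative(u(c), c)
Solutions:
 u(c) = C1*exp(-li(c))


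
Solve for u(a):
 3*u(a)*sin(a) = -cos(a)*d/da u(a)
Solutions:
 u(a) = C1*cos(a)^3


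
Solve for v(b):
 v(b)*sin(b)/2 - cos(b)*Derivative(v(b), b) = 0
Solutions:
 v(b) = C1/sqrt(cos(b))


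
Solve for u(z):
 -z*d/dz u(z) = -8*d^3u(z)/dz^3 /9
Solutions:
 u(z) = C1 + Integral(C2*airyai(3^(2/3)*z/2) + C3*airybi(3^(2/3)*z/2), z)


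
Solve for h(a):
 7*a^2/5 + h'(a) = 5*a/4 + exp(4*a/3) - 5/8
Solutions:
 h(a) = C1 - 7*a^3/15 + 5*a^2/8 - 5*a/8 + 3*exp(4*a/3)/4


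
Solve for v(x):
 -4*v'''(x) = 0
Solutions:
 v(x) = C1 + C2*x + C3*x^2


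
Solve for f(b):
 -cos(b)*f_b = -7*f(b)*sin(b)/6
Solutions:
 f(b) = C1/cos(b)^(7/6)


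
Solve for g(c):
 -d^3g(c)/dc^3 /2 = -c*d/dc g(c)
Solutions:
 g(c) = C1 + Integral(C2*airyai(2^(1/3)*c) + C3*airybi(2^(1/3)*c), c)


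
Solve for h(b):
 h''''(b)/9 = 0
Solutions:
 h(b) = C1 + C2*b + C3*b^2 + C4*b^3


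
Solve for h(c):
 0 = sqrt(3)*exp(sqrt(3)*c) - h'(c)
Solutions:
 h(c) = C1 + exp(sqrt(3)*c)


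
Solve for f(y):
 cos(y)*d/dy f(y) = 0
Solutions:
 f(y) = C1


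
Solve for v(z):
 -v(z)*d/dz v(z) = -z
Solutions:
 v(z) = -sqrt(C1 + z^2)
 v(z) = sqrt(C1 + z^2)


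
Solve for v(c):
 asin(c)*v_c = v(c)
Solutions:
 v(c) = C1*exp(Integral(1/asin(c), c))


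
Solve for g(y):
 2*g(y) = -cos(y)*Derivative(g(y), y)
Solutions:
 g(y) = C1*(sin(y) - 1)/(sin(y) + 1)


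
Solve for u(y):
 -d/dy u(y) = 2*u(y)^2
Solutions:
 u(y) = 1/(C1 + 2*y)


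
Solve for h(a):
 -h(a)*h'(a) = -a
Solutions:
 h(a) = -sqrt(C1 + a^2)
 h(a) = sqrt(C1 + a^2)


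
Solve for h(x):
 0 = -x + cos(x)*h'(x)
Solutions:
 h(x) = C1 + Integral(x/cos(x), x)


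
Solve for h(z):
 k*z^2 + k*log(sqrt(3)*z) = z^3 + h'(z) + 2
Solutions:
 h(z) = C1 + k*z^3/3 + k*z*log(z) - k*z + k*z*log(3)/2 - z^4/4 - 2*z


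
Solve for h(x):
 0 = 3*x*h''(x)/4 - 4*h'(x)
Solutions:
 h(x) = C1 + C2*x^(19/3)


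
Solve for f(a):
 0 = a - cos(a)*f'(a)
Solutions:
 f(a) = C1 + Integral(a/cos(a), a)


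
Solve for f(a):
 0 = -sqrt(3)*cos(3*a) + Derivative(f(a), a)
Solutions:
 f(a) = C1 + sqrt(3)*sin(3*a)/3


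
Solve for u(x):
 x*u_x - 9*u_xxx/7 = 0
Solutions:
 u(x) = C1 + Integral(C2*airyai(21^(1/3)*x/3) + C3*airybi(21^(1/3)*x/3), x)


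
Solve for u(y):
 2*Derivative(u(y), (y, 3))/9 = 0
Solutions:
 u(y) = C1 + C2*y + C3*y^2


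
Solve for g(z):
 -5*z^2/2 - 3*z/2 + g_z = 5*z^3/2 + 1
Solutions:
 g(z) = C1 + 5*z^4/8 + 5*z^3/6 + 3*z^2/4 + z


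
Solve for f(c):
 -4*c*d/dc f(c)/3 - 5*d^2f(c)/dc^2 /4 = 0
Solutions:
 f(c) = C1 + C2*erf(2*sqrt(30)*c/15)


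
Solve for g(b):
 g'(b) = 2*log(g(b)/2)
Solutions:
 Integral(1/(-log(_y) + log(2)), (_y, g(b)))/2 = C1 - b


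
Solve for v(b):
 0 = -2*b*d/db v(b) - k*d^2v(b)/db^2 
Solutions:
 v(b) = C1 + C2*sqrt(k)*erf(b*sqrt(1/k))


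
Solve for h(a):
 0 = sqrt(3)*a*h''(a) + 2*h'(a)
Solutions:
 h(a) = C1 + C2*a^(1 - 2*sqrt(3)/3)


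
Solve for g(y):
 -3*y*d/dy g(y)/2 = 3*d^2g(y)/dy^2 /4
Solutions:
 g(y) = C1 + C2*erf(y)


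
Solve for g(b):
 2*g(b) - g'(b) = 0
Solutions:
 g(b) = C1*exp(2*b)


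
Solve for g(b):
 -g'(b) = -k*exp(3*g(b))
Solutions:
 g(b) = log(-1/(C1 + 3*b*k))/3
 g(b) = log((-1/(C1 + b*k))^(1/3)*(-3^(2/3) - 3*3^(1/6)*I)/6)
 g(b) = log((-1/(C1 + b*k))^(1/3)*(-3^(2/3) + 3*3^(1/6)*I)/6)


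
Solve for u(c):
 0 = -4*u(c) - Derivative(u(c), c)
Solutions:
 u(c) = C1*exp(-4*c)


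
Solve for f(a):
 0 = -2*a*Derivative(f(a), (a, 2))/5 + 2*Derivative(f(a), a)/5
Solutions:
 f(a) = C1 + C2*a^2


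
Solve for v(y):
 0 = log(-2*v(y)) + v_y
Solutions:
 Integral(1/(log(-_y) + log(2)), (_y, v(y))) = C1 - y


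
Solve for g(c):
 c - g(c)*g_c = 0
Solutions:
 g(c) = -sqrt(C1 + c^2)
 g(c) = sqrt(C1 + c^2)


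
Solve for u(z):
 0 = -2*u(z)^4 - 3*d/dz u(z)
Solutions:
 u(z) = (-1 - sqrt(3)*I)*(1/(C1 + 2*z))^(1/3)/2
 u(z) = (-1 + sqrt(3)*I)*(1/(C1 + 2*z))^(1/3)/2
 u(z) = (1/(C1 + 2*z))^(1/3)


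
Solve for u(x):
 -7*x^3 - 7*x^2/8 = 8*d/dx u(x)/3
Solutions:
 u(x) = C1 - 21*x^4/32 - 7*x^3/64


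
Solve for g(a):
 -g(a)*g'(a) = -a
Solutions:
 g(a) = -sqrt(C1 + a^2)
 g(a) = sqrt(C1 + a^2)


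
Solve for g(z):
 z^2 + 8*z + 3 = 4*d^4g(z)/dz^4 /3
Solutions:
 g(z) = C1 + C2*z + C3*z^2 + C4*z^3 + z^6/480 + z^5/20 + 3*z^4/32


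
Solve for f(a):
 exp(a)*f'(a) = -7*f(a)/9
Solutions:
 f(a) = C1*exp(7*exp(-a)/9)


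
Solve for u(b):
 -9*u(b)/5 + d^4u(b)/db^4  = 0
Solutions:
 u(b) = C1*exp(-sqrt(3)*5^(3/4)*b/5) + C2*exp(sqrt(3)*5^(3/4)*b/5) + C3*sin(sqrt(3)*5^(3/4)*b/5) + C4*cos(sqrt(3)*5^(3/4)*b/5)


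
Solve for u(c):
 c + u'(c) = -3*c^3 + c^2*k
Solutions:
 u(c) = C1 - 3*c^4/4 + c^3*k/3 - c^2/2


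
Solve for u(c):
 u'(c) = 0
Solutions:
 u(c) = C1


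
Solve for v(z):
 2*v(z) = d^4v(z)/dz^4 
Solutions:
 v(z) = C1*exp(-2^(1/4)*z) + C2*exp(2^(1/4)*z) + C3*sin(2^(1/4)*z) + C4*cos(2^(1/4)*z)


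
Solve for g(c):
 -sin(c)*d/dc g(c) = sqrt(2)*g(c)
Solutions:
 g(c) = C1*(cos(c) + 1)^(sqrt(2)/2)/(cos(c) - 1)^(sqrt(2)/2)


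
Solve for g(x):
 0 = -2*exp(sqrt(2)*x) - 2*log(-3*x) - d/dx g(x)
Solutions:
 g(x) = C1 - 2*x*log(-x) + 2*x*(1 - log(3)) - sqrt(2)*exp(sqrt(2)*x)


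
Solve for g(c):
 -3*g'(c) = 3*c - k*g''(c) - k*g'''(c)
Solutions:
 g(c) = C1 + C2*exp(c*(-1 + sqrt(k*(k + 12))/k)/2) + C3*exp(-c*(1 + sqrt(k*(k + 12))/k)/2) - c^2/2 - c*k/3


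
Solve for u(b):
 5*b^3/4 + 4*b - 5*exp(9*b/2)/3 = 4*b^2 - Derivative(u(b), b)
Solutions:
 u(b) = C1 - 5*b^4/16 + 4*b^3/3 - 2*b^2 + 10*exp(9*b/2)/27


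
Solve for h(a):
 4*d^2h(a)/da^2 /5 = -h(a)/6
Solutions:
 h(a) = C1*sin(sqrt(30)*a/12) + C2*cos(sqrt(30)*a/12)


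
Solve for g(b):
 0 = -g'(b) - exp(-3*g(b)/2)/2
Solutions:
 g(b) = 2*log(C1 - 3*b/4)/3
 g(b) = 2*log((-6^(1/3) - 2^(1/3)*3^(5/6)*I)*(C1 - b)^(1/3)/4)
 g(b) = 2*log((-6^(1/3) + 2^(1/3)*3^(5/6)*I)*(C1 - b)^(1/3)/4)


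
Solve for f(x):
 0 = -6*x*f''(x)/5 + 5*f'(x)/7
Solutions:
 f(x) = C1 + C2*x^(67/42)


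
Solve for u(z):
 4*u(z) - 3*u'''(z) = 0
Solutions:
 u(z) = C3*exp(6^(2/3)*z/3) + (C1*sin(2^(2/3)*3^(1/6)*z/2) + C2*cos(2^(2/3)*3^(1/6)*z/2))*exp(-6^(2/3)*z/6)


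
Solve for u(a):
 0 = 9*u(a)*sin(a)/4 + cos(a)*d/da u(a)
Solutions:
 u(a) = C1*cos(a)^(9/4)


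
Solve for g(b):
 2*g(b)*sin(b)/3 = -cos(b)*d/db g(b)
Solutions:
 g(b) = C1*cos(b)^(2/3)


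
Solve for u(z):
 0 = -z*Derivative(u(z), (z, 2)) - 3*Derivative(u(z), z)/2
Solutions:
 u(z) = C1 + C2/sqrt(z)


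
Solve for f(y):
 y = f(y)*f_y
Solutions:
 f(y) = -sqrt(C1 + y^2)
 f(y) = sqrt(C1 + y^2)


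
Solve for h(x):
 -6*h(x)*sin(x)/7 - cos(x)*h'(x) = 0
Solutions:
 h(x) = C1*cos(x)^(6/7)


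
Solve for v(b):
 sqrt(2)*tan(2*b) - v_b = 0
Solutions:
 v(b) = C1 - sqrt(2)*log(cos(2*b))/2


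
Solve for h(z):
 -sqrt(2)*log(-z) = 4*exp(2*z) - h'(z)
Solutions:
 h(z) = C1 + sqrt(2)*z*log(-z) - sqrt(2)*z + 2*exp(2*z)


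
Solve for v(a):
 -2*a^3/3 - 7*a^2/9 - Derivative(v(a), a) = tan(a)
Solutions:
 v(a) = C1 - a^4/6 - 7*a^3/27 + log(cos(a))


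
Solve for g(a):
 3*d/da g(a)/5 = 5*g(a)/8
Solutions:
 g(a) = C1*exp(25*a/24)


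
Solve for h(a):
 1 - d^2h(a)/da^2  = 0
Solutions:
 h(a) = C1 + C2*a + a^2/2


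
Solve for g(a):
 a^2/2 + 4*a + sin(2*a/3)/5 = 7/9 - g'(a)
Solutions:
 g(a) = C1 - a^3/6 - 2*a^2 + 7*a/9 + 3*cos(2*a/3)/10


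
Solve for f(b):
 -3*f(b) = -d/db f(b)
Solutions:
 f(b) = C1*exp(3*b)


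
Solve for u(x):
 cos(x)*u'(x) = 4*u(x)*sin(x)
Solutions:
 u(x) = C1/cos(x)^4


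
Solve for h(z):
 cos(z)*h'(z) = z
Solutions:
 h(z) = C1 + Integral(z/cos(z), z)


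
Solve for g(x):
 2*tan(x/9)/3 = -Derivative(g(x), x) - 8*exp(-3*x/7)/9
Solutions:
 g(x) = C1 - 3*log(tan(x/9)^2 + 1) + 56*exp(-3*x/7)/27


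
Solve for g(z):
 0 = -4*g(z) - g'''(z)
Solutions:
 g(z) = C3*exp(-2^(2/3)*z) + (C1*sin(2^(2/3)*sqrt(3)*z/2) + C2*cos(2^(2/3)*sqrt(3)*z/2))*exp(2^(2/3)*z/2)


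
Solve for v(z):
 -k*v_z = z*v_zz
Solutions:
 v(z) = C1 + z^(1 - re(k))*(C2*sin(log(z)*Abs(im(k))) + C3*cos(log(z)*im(k)))
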